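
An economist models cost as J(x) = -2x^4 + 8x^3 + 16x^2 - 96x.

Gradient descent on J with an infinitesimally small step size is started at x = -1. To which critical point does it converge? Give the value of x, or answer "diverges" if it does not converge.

2

J'(x) = -8(x - 3)(x - 2)(x + 2), so J'(-1) = -96.
Gradient descent moves in the -J' direction, i.e. x is increasing.
The nearest critical point in that direction is x = 2, where J'' = 32 > 0 (a local minimum). The iterate converges there.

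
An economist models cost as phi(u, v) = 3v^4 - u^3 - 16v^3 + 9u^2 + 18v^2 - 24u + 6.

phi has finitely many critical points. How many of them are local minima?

phi separates as a function of u plus a function of v, so ∇phi=0 decouples.
∂phi/∂u = -3(u - 4)(u - 2) = 0 at u ∈ {2, 4}; ∂phi/∂v = 12v(v - 3)(v - 1) = 0 at v ∈ {0, 1, 3}.
The Hessian is diagonal: diag(phi_uu, phi_vv). Second derivatives: phi_uu(2)=6, phi_uu(4)=-6; phi_vv(0)=36, phi_vv(1)=-24, phi_vv(3)=72.
Local minima occur where both diagonal entries positive: (2, 0), (2, 3). Count: 2.

2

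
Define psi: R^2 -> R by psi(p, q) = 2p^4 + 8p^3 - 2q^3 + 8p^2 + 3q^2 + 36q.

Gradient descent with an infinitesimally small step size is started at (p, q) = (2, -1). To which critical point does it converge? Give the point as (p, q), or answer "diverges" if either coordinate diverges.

(0, -2)

psi is separable, so gradient descent decouples: p follows -∂psi/∂p, q follows -∂psi/∂q.
∂psi/∂p = 8p(p + 1)(p + 2); at p=2 this is 192, so p decreases.
∂psi/∂q = -6(q - 3)(q + 2); at q=-1 this is 24, so q decreases.
p converges to its nearest critical value 0 (a local min of the p-part); q converges to -2. The iterate converges to (0, -2).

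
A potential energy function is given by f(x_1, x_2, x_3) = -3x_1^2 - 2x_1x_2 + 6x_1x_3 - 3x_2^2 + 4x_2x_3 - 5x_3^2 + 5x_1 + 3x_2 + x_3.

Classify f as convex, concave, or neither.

f is quadratic, so its Hessian is the constant matrix H = [[-6, -2, 6], [-2, -6, 4], [6, 4, -10]].
Leading principal minors: -6, 32, -104.
Signs alternate −, +, − ⇒ H ≺ 0 ⇒ concave.

concave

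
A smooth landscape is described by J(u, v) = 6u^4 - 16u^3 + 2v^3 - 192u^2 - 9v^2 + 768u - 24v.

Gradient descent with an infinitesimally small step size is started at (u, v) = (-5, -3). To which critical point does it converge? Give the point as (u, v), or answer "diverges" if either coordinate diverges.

diverges

J is separable, so gradient descent decouples: u follows -∂J/∂u, v follows -∂J/∂v.
∂J/∂u = 24(u - 4)(u - 2)(u + 4); at u=-5 this is -1512, so u increases.
∂J/∂v = 6(v - 4)(v + 1); at v=-3 this is 84, so v decreases.
The v-coordinate has no critical point in that direction and runs off to infinity.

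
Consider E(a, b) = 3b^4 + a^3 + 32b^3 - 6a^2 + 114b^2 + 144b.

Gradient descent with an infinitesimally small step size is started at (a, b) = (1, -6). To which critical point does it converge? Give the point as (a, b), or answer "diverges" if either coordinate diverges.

E is separable, so gradient descent decouples: a follows -∂E/∂a, b follows -∂E/∂b.
∂E/∂a = 3a(a - 4); at a=1 this is -9, so a increases.
∂E/∂b = 12(b + 1)(b + 3)(b + 4); at b=-6 this is -360, so b increases.
a converges to its nearest critical value 4 (a local min of the a-part); b converges to -4. The iterate converges to (4, -4).

(4, -4)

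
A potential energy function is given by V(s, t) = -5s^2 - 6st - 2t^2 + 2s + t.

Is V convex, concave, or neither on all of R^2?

concave

V is quadratic, so its Hessian is the constant matrix H = [[-10, -6], [-6, -4]].
det(H) = 4, tr(H) = -14.
det(H) > 0 and tr(H) < 0, so H is negative definite everywhere: concave.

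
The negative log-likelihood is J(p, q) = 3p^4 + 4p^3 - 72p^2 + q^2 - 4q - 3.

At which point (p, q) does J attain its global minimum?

(-4, 2)

J(p,q) separates as A(p) + B(q) − 3, so its minimum is min A + min B − 3.
A'(p) = 12p(p - 3)(p + 4) vanishes at p ∈ {-4, 0, 3}; B'(q) = 2q - 4 vanishes at q ∈ {2}.
Local minima of A (where A''>0): A(-4)=-640, A(3)=-297. Local minima of B: B(2)=-4.
So the global minimum of J is A(-4) + B(2) − 3 = -640 − 4 − 3 = -647, attained at (-4, 2).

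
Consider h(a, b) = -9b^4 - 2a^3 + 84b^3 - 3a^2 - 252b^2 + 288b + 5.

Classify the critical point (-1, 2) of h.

local minimum

The mixed partial ∂²h/∂a∂b is 0, so the Hessian at any point is diag(h_aa, h_bb) = diag(-6(2a + 1), 36(-3b^2 + 14b - 14)).
At (-1, 2): H = diag(6, 72).
Both eigenvalues are positive, so H is positive definite: a local minimum.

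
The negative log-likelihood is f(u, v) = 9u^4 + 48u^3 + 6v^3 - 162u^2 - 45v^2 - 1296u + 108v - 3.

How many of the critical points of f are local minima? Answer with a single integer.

2

f separates as a function of u plus a function of v, so ∇f=0 decouples.
∂f/∂u = 36(u - 3)(u + 3)(u + 4) = 0 at u ∈ {-4, -3, 3}; ∂f/∂v = 18(v - 3)(v - 2) = 0 at v ∈ {2, 3}.
The Hessian is diagonal: diag(f_uu, f_vv). Second derivatives: f_uu(-4)=252, f_uu(-3)=-216, f_uu(3)=1512; f_vv(2)=-18, f_vv(3)=18.
Local minima occur where both diagonal entries positive: (-4, 3), (3, 3). Count: 2.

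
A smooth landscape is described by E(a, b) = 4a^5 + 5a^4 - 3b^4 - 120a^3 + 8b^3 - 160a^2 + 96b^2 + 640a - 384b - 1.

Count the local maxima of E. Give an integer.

E separates as a function of a plus a function of b, so ∇E=0 decouples.
∂E/∂a = 20(a - 4)(a - 1)(a + 2)(a + 4) = 0 at a ∈ {-4, -2, 1, 4}; ∂E/∂b = -12(b - 4)(b - 2)(b + 4) = 0 at b ∈ {-4, 2, 4}.
The Hessian is diagonal: diag(E_aa, E_bb). Second derivatives: E_aa(-4)=-1600, E_aa(-2)=720, E_aa(1)=-900, E_aa(4)=2880; E_bb(-4)=-576, E_bb(2)=144, E_bb(4)=-192.
Local maxima occur where both diagonal entries negative: (-4, -4), (-4, 4), (1, -4), (1, 4). Count: 4.

4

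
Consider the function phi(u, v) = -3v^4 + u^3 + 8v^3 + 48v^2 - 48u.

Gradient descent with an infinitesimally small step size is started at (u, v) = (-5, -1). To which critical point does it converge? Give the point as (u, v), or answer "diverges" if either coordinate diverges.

diverges

phi is separable, so gradient descent decouples: u follows -∂phi/∂u, v follows -∂phi/∂v.
∂phi/∂u = 3(u - 4)(u + 4); at u=-5 this is 27, so u decreases.
∂phi/∂v = -12v(v - 4)(v + 2); at v=-1 this is -60, so v increases.
The u-coordinate has no critical point in that direction and runs off to infinity.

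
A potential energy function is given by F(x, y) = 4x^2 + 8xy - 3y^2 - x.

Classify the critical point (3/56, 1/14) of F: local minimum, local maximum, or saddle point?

The Hessian of F is constant: H = [[8, 8], [8, -6]].
det(H) = 8·(-6) − 8² = -112.
Since det(H) < 0, H is indefinite and the critical point is a saddle point.

saddle point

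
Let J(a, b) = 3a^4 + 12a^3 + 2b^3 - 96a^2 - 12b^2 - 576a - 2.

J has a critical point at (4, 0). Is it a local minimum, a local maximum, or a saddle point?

saddle point

The mixed partial ∂²J/∂a∂b is 0, so the Hessian at any point is diag(J_aa, J_bb) = diag(12(3a^2 + 6a - 16), 12(b - 2)).
At (4, 0): H = diag(672, -24).
The eigenvalues have opposite signs, so H is indefinite: a saddle point.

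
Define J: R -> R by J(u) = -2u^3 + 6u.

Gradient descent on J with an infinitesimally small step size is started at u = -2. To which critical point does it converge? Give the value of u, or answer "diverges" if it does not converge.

J'(u) = -6(u - 1)(u + 1), so J'(-2) = -18.
Gradient descent moves in the -J' direction, i.e. u is increasing.
The nearest critical point in that direction is u = -1, where J'' = 12 > 0 (a local minimum). The iterate converges there.

-1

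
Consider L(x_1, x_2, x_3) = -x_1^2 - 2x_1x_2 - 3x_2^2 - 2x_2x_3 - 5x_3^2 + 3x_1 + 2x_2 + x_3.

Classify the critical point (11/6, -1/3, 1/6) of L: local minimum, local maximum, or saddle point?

The Hessian is constant: H = [[-2, -2, 0], [-2, -6, -2], [0, -2, -10]].
Leading principal minors: Δ₁ = -2, Δ₂ = 8, Δ₃ = -72.
The minors alternate sign starting negative (−, +, −), so H is negative definite: a local maximum.

local maximum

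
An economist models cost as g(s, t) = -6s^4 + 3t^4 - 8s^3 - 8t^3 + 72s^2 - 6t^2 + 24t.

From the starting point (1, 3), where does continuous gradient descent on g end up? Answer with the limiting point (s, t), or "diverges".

(0, 2)

g is separable, so gradient descent decouples: s follows -∂g/∂s, t follows -∂g/∂t.
∂g/∂s = -24s(s - 2)(s + 3); at s=1 this is 96, so s decreases.
∂g/∂t = 12(t - 2)(t - 1)(t + 1); at t=3 this is 96, so t decreases.
s converges to its nearest critical value 0 (a local min of the s-part); t converges to 2. The iterate converges to (0, 2).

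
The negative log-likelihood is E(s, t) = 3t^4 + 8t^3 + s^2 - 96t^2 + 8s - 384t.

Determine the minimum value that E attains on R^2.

-1808

E(s,t) separates as P(s) + Q(t), so its minimum is min P + min Q.
P'(s) = 2s + 8 vanishes at s ∈ {-4}; Q'(t) = 12(t - 4)(t + 2)(t + 4) vanishes at t ∈ {-4, -2, 4}.
Local minima of P (where P''>0): P(-4)=-16. Local minima of Q: Q(-4)=256, Q(4)=-1792.
So the global minimum of E is P(-4) + Q(4) = -16 − 1792 = -1808, attained at (-4, 4).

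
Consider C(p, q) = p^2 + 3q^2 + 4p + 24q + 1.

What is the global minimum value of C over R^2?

C(p,q) separates as A(p) + B(q) + 1, so its minimum is min A + min B + 1.
A'(p) = 2p + 4 vanishes at p ∈ {-2}; B'(q) = 6q + 24 vanishes at q ∈ {-4}.
Local minima of A (where A''>0): A(-2)=-4. Local minima of B: B(-4)=-48.
So the global minimum of C is A(-2) + B(-4) + 1 = -4 − 48 + 1 = -51, attained at (-2, -4).

-51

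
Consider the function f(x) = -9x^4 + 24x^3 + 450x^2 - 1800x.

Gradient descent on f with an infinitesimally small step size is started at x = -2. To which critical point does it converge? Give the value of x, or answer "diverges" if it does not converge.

f'(x) = -36(x - 5)(x - 2)(x + 5), so f'(-2) = -3024.
Gradient descent moves in the -f' direction, i.e. x is increasing.
The nearest critical point in that direction is x = 2, where f'' = 756 > 0 (a local minimum). The iterate converges there.

2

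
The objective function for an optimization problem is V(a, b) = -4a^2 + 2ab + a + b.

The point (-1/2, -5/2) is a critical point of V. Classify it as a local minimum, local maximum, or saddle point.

The Hessian of V is constant: H = [[-8, 2], [2, 0]].
det(H) = (-8)·0 − 2² = -4.
Since det(H) < 0, H is indefinite and the critical point is a saddle point.

saddle point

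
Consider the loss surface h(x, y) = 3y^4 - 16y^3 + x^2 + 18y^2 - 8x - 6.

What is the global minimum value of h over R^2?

-49

h(x,y) separates as P(x) + Q(y) − 6, so its minimum is min P + min Q − 6.
P'(x) = 2x - 8 vanishes at x ∈ {4}; Q'(y) = 12y(y - 3)(y - 1) vanishes at y ∈ {0, 1, 3}.
Local minima of P (where P''>0): P(4)=-16. Local minima of Q: Q(0)=0, Q(3)=-27.
So the global minimum of h is P(4) + Q(3) − 6 = -16 − 27 − 6 = -49, attained at (4, 3).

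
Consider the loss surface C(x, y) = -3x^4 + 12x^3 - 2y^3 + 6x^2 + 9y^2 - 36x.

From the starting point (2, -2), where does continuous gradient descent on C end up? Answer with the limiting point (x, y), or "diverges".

C is separable, so gradient descent decouples: x follows -∂C/∂x, y follows -∂C/∂y.
∂C/∂x = -12(x - 3)(x - 1)(x + 1); at x=2 this is 36, so x decreases.
∂C/∂y = -6y(y - 3); at y=-2 this is -60, so y increases.
x converges to its nearest critical value 1 (a local min of the x-part); y converges to 0. The iterate converges to (1, 0).

(1, 0)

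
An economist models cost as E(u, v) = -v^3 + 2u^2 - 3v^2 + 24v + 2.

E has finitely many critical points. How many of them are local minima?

1

E separates as a function of u plus a function of v, so ∇E=0 decouples.
∂E/∂u = 4u = 0 at u ∈ {0}; ∂E/∂v = -3(v - 2)(v + 4) = 0 at v ∈ {-4, 2}.
The Hessian is diagonal: diag(E_uu, E_vv). Second derivatives: E_uu(0)=4; E_vv(-4)=18, E_vv(2)=-18.
Local minima occur where both diagonal entries positive: (0, -4). Count: 1.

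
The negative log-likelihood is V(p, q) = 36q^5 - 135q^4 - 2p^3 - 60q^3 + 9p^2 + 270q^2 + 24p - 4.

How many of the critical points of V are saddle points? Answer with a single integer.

V separates as a function of p plus a function of q, so ∇V=0 decouples.
∂V/∂p = -6(p - 4)(p + 1) = 0 at p ∈ {-1, 4}; ∂V/∂q = 180q(q - 3)(q - 1)(q + 1) = 0 at q ∈ {-1, 0, 1, 3}.
The Hessian is diagonal: diag(V_pp, V_qq). Second derivatives: V_pp(-1)=30, V_pp(4)=-30; V_qq(-1)=-1440, V_qq(0)=540, V_qq(1)=-720, V_qq(3)=4320.
Saddle points occur where the two diagonal entries have opposite signs: (-1, -1), (-1, 1), (4, 0), (4, 3). Count: 4.

4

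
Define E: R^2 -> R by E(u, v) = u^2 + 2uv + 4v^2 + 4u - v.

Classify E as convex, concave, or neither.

E is quadratic, so its Hessian is the constant matrix H = [[2, 2], [2, 8]].
det(H) = 12, tr(H) = 10.
det(H) > 0 and tr(H) > 0, so H is positive definite everywhere: convex.

convex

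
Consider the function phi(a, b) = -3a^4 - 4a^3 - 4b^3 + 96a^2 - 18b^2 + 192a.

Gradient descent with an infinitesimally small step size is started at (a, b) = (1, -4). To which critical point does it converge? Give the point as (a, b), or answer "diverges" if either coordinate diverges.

phi is separable, so gradient descent decouples: a follows -∂phi/∂a, b follows -∂phi/∂b.
∂phi/∂a = -12(a - 4)(a + 1)(a + 4); at a=1 this is 360, so a decreases.
∂phi/∂b = -12b(b + 3); at b=-4 this is -48, so b increases.
a converges to its nearest critical value -1 (a local min of the a-part); b converges to -3. The iterate converges to (-1, -3).

(-1, -3)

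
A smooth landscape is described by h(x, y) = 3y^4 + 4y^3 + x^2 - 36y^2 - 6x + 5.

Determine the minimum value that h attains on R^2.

h(x,y) separates as P(x) + Q(y) + 5, so its minimum is min P + min Q + 5.
P'(x) = 2x - 6 vanishes at x ∈ {3}; Q'(y) = 12y(y - 2)(y + 3) vanishes at y ∈ {-3, 0, 2}.
Local minima of P (where P''>0): P(3)=-9. Local minima of Q: Q(-3)=-189, Q(2)=-64.
So the global minimum of h is P(3) + Q(-3) + 5 = -9 − 189 + 5 = -193, attained at (3, -3).

-193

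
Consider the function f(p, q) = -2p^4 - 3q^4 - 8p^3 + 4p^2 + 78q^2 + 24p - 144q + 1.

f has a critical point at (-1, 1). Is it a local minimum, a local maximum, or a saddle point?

The mixed partial ∂²f/∂p∂q is 0, so the Hessian at any point is diag(f_pp, f_qq) = diag(8(-3p^2 - 6p + 1), 12(-3q^2 + 13)).
At (-1, 1): H = diag(32, 120).
Both eigenvalues are positive, so H is positive definite: a local minimum.

local minimum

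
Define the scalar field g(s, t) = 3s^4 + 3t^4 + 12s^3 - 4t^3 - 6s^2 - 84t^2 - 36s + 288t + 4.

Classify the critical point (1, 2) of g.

The mixed partial ∂²g/∂s∂t is 0, so the Hessian at any point is diag(g_ss, g_tt) = diag(12(3s^2 + 6s - 1), 12(3t^2 - 2t - 14)).
At (1, 2): H = diag(96, -72).
The eigenvalues have opposite signs, so H is indefinite: a saddle point.

saddle point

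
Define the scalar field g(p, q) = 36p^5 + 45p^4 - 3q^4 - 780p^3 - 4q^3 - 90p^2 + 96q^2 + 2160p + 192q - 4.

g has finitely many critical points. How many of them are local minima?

2

g separates as a function of p plus a function of q, so ∇g=0 decouples.
∂g/∂p = 180(p - 3)(p - 1)(p + 1)(p + 4) = 0 at p ∈ {-4, -1, 1, 3}; ∂g/∂q = -12(q - 4)(q + 1)(q + 4) = 0 at q ∈ {-4, -1, 4}.
The Hessian is diagonal: diag(g_pp, g_qq). Second derivatives: g_pp(-4)=-18900, g_pp(-1)=4320, g_pp(1)=-3600, g_pp(3)=10080; g_qq(-4)=-288, g_qq(-1)=180, g_qq(4)=-480.
Local minima occur where both diagonal entries positive: (-1, -1), (3, -1). Count: 2.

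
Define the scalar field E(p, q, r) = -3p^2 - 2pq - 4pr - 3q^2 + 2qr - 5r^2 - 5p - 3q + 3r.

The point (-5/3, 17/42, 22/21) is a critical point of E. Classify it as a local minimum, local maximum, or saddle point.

local maximum

The Hessian is constant: H = [[-6, -2, -4], [-2, -6, 2], [-4, 2, -10]].
Leading principal minors: Δ₁ = -6, Δ₂ = 32, Δ₃ = -168.
The minors alternate sign starting negative (−, +, −), so H is negative definite: a local maximum.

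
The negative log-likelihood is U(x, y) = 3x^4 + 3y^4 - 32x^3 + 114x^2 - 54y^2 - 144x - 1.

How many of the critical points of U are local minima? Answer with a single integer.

U separates as a function of x plus a function of y, so ∇U=0 decouples.
∂U/∂x = 12(x - 4)(x - 3)(x - 1) = 0 at x ∈ {1, 3, 4}; ∂U/∂y = 12y(y - 3)(y + 3) = 0 at y ∈ {-3, 0, 3}.
The Hessian is diagonal: diag(U_xx, U_yy). Second derivatives: U_xx(1)=72, U_xx(3)=-24, U_xx(4)=36; U_yy(-3)=216, U_yy(0)=-108, U_yy(3)=216.
Local minima occur where both diagonal entries positive: (1, -3), (1, 3), (4, -3), (4, 3). Count: 4.

4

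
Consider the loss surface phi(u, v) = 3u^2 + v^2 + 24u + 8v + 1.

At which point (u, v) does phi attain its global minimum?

(-4, -4)

phi(u,v) separates as P(u) + Q(v) + 1, so its minimum is min P + min Q + 1.
P'(u) = 6u + 24 vanishes at u ∈ {-4}; Q'(v) = 2v + 8 vanishes at v ∈ {-4}.
Local minima of P (where P''>0): P(-4)=-48. Local minima of Q: Q(-4)=-16.
So the global minimum of phi is P(-4) + Q(-4) + 1 = -48 − 16 + 1 = -63, attained at (-4, -4).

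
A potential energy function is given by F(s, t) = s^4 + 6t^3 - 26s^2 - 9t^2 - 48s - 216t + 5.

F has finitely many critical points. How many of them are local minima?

F separates as a function of s plus a function of t, so ∇F=0 decouples.
∂F/∂s = 4(s - 4)(s + 1)(s + 3) = 0 at s ∈ {-3, -1, 4}; ∂F/∂t = 18(t - 4)(t + 3) = 0 at t ∈ {-3, 4}.
The Hessian is diagonal: diag(F_ss, F_tt). Second derivatives: F_ss(-3)=56, F_ss(-1)=-40, F_ss(4)=140; F_tt(-3)=-126, F_tt(4)=126.
Local minima occur where both diagonal entries positive: (-3, 4), (4, 4). Count: 2.

2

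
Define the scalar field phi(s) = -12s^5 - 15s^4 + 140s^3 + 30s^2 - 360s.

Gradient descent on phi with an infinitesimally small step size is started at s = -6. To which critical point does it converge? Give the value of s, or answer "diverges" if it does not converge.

phi'(s) = -60(s - 2)(s - 1)(s + 1)(s + 3), so phi'(-6) = -50400.
Gradient descent moves in the -phi' direction, i.e. s is increasing.
The nearest critical point in that direction is s = -3, where phi'' = 2400 > 0 (a local minimum). The iterate converges there.

-3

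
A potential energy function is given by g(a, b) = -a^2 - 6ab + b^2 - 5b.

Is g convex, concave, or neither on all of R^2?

g is quadratic, so its Hessian is the constant matrix H = [[-2, -6], [-6, 2]].
det(H) = -40, tr(H) = 0.
det(H) < 0, so H is indefinite: neither convex nor concave.

neither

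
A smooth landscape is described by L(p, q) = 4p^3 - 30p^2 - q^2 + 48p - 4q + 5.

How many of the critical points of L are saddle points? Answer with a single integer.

L separates as a function of p plus a function of q, so ∇L=0 decouples.
∂L/∂p = 12(p - 4)(p - 1) = 0 at p ∈ {1, 4}; ∂L/∂q = -2(q + 2) = 0 at q ∈ {-2}.
The Hessian is diagonal: diag(L_pp, L_qq). Second derivatives: L_pp(1)=-36, L_pp(4)=36; L_qq(-2)=-2.
Saddle points occur where the two diagonal entries have opposite signs: (4, -2). Count: 1.

1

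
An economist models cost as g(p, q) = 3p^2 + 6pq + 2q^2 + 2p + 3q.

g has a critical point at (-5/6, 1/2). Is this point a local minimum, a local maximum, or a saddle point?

saddle point

The Hessian of g is constant: H = [[6, 6], [6, 4]].
det(H) = 6·4 − 6² = -12.
Since det(H) < 0, H is indefinite and the critical point is a saddle point.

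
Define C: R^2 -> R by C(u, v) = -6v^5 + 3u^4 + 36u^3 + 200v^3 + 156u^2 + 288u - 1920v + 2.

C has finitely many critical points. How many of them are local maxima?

2

C separates as a function of u plus a function of v, so ∇C=0 decouples.
∂C/∂u = 12(u + 2)(u + 3)(u + 4) = 0 at u ∈ {-4, -3, -2}; ∂C/∂v = -30(v - 4)(v - 2)(v + 2)(v + 4) = 0 at v ∈ {-4, -2, 2, 4}.
The Hessian is diagonal: diag(C_uu, C_vv). Second derivatives: C_uu(-4)=24, C_uu(-3)=-12, C_uu(-2)=24; C_vv(-4)=2880, C_vv(-2)=-1440, C_vv(2)=1440, C_vv(4)=-2880.
Local maxima occur where both diagonal entries negative: (-3, -2), (-3, 4). Count: 2.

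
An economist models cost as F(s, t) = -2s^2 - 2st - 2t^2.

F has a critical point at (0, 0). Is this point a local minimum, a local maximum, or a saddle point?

The Hessian of F is constant: H = [[-4, -2], [-2, -4]].
det(H) = (-4)·(-4) − (-2)² = 12.
det(H) > 0 and tr(H) = -8 < 0, so H is negative definite and the point is a local maximum.

local maximum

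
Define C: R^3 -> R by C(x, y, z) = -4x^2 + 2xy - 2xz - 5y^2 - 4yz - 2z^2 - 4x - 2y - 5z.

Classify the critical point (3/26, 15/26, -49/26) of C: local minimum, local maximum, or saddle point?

local maximum

The Hessian is constant: H = [[-8, 2, -2], [2, -10, -4], [-2, -4, -4]].
Leading principal minors: Δ₁ = -8, Δ₂ = 76, Δ₃ = -104.
The minors alternate sign starting negative (−, +, −), so H is negative definite: a local maximum.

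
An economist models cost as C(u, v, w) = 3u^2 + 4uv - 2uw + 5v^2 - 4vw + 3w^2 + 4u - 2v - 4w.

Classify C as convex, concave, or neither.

C is quadratic, so its Hessian is the constant matrix H = [[6, 4, -2], [4, 10, -4], [-2, -4, 6]].
Leading principal minors: 6, 44, 192.
All positive ⇒ H ≻ 0 ⇒ convex.

convex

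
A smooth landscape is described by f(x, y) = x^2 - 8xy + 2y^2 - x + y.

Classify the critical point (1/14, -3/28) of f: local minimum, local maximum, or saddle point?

saddle point

The Hessian of f is constant: H = [[2, -8], [-8, 4]].
det(H) = 2·4 − (-8)² = -56.
Since det(H) < 0, H is indefinite and the critical point is a saddle point.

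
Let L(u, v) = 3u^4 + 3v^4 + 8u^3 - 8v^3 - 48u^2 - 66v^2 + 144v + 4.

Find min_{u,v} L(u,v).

L(u,v) separates as P(u) + Q(v) + 4, so its minimum is min P + min Q + 4.
P'(u) = 12u(u - 2)(u + 4) vanishes at u ∈ {-4, 0, 2}; Q'(v) = 12(v - 4)(v - 1)(v + 3) vanishes at v ∈ {-3, 1, 4}.
Local minima of P (where P''>0): P(-4)=-512, P(2)=-80. Local minima of Q: Q(-3)=-567, Q(4)=-224.
So the global minimum of L is P(-4) + Q(-3) + 4 = -512 − 567 + 4 = -1075, attained at (-4, -3).

-1075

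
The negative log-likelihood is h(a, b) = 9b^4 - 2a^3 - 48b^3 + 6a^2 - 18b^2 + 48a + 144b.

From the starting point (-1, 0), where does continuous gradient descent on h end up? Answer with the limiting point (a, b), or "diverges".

h is separable, so gradient descent decouples: a follows -∂h/∂a, b follows -∂h/∂b.
∂h/∂a = -6(a - 4)(a + 2); at a=-1 this is 30, so a decreases.
∂h/∂b = 36(b - 4)(b - 1)(b + 1); at b=0 this is 144, so b decreases.
a converges to its nearest critical value -2 (a local min of the a-part); b converges to -1. The iterate converges to (-2, -1).

(-2, -1)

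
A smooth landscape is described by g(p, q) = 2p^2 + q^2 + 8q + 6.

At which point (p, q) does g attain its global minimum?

g(p,q) separates as A(p) + B(q) + 6, so its minimum is min A + min B + 6.
A'(p) = 4p vanishes at p ∈ {0}; B'(q) = 2q + 8 vanishes at q ∈ {-4}.
Local minima of A (where A''>0): A(0)=0. Local minima of B: B(-4)=-16.
So the global minimum of g is A(0) + B(-4) + 6 = 0 − 16 + 6 = -10, attained at (0, -4).

(0, -4)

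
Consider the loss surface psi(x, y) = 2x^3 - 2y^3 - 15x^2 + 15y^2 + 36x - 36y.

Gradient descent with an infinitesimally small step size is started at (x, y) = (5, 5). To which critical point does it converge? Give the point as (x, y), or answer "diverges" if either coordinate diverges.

diverges

psi is separable, so gradient descent decouples: x follows -∂psi/∂x, y follows -∂psi/∂y.
∂psi/∂x = 6(x - 3)(x - 2); at x=5 this is 36, so x decreases.
∂psi/∂y = -6(y - 3)(y - 2); at y=5 this is -36, so y increases.
The y-coordinate has no critical point in that direction and runs off to infinity.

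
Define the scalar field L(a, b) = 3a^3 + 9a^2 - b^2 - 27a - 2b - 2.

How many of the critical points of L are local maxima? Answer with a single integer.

1

L separates as a function of a plus a function of b, so ∇L=0 decouples.
∂L/∂a = 9(a - 1)(a + 3) = 0 at a ∈ {-3, 1}; ∂L/∂b = -2(b + 1) = 0 at b ∈ {-1}.
The Hessian is diagonal: diag(L_aa, L_bb). Second derivatives: L_aa(-3)=-36, L_aa(1)=36; L_bb(-1)=-2.
Local maxima occur where both diagonal entries negative: (-3, -1). Count: 1.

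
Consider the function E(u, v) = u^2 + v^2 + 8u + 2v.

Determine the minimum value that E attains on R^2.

-17

E(u,v) separates as P(u) + Q(v), so its minimum is min P + min Q.
P'(u) = 2u + 8 vanishes at u ∈ {-4}; Q'(v) = 2v + 2 vanishes at v ∈ {-1}.
Local minima of P (where P''>0): P(-4)=-16. Local minima of Q: Q(-1)=-1.
So the global minimum of E is P(-4) + Q(-1) = -16 − 1 = -17, attained at (-4, -1).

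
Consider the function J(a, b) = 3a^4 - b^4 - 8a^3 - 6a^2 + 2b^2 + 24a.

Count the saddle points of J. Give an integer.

5

J separates as a function of a plus a function of b, so ∇J=0 decouples.
∂J/∂a = 12(a - 2)(a - 1)(a + 1) = 0 at a ∈ {-1, 1, 2}; ∂J/∂b = -4b(b - 1)(b + 1) = 0 at b ∈ {-1, 0, 1}.
The Hessian is diagonal: diag(J_aa, J_bb). Second derivatives: J_aa(-1)=72, J_aa(1)=-24, J_aa(2)=36; J_bb(-1)=-8, J_bb(0)=4, J_bb(1)=-8.
Saddle points occur where the two diagonal entries have opposite signs: (-1, -1), (-1, 1), (1, 0), (2, -1), (2, 1). Count: 5.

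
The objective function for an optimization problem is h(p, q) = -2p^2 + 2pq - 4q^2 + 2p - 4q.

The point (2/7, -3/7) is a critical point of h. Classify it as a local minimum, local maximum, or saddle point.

The Hessian of h is constant: H = [[-4, 2], [2, -8]].
det(H) = (-4)·(-8) − 2² = 28.
det(H) > 0 and tr(H) = -12 < 0, so H is negative definite and the point is a local maximum.

local maximum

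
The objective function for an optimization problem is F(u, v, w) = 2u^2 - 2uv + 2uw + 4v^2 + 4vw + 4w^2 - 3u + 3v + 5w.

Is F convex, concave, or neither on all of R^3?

convex

F is quadratic, so its Hessian is the constant matrix H = [[4, -2, 2], [-2, 8, 4], [2, 4, 8]].
Leading principal minors: 4, 28, 96.
All positive ⇒ H ≻ 0 ⇒ convex.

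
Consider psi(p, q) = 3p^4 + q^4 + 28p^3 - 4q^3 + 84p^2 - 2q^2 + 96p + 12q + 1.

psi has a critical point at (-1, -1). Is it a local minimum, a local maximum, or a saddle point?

The mixed partial ∂²psi/∂p∂q is 0, so the Hessian at any point is diag(psi_pp, psi_qq) = diag(12(3p^2 + 14p + 14), 4(3q^2 - 6q - 1)).
At (-1, -1): H = diag(36, 32).
Both eigenvalues are positive, so H is positive definite: a local minimum.

local minimum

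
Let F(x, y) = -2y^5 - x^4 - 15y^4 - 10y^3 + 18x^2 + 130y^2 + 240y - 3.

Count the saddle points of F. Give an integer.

6

F separates as a function of x plus a function of y, so ∇F=0 decouples.
∂F/∂x = -4x(x - 3)(x + 3) = 0 at x ∈ {-3, 0, 3}; ∂F/∂y = -10(y - 2)(y + 1)(y + 3)(y + 4) = 0 at y ∈ {-4, -3, -1, 2}.
The Hessian is diagonal: diag(F_xx, F_yy). Second derivatives: F_xx(-3)=-72, F_xx(0)=36, F_xx(3)=-72; F_yy(-4)=180, F_yy(-3)=-100, F_yy(-1)=180, F_yy(2)=-900.
Saddle points occur where the two diagonal entries have opposite signs: (-3, -4), (-3, -1), (0, -3), (0, 2), (3, -4), (3, -1). Count: 6.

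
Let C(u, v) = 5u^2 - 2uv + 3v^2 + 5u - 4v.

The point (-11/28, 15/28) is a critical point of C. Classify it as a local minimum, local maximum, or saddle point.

local minimum

The Hessian of C is constant: H = [[10, -2], [-2, 6]].
det(H) = 10·6 − (-2)² = 56.
det(H) > 0 and tr(H) = 16 > 0, so H is positive definite and the point is a local minimum.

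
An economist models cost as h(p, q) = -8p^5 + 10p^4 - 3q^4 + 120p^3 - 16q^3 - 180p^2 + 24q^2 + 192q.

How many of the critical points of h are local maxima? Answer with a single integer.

h separates as a function of p plus a function of q, so ∇h=0 decouples.
∂h/∂p = -40p(p - 3)(p - 1)(p + 3) = 0 at p ∈ {-3, 0, 1, 3}; ∂h/∂q = -12(q - 2)(q + 2)(q + 4) = 0 at q ∈ {-4, -2, 2}.
The Hessian is diagonal: diag(h_pp, h_qq). Second derivatives: h_pp(-3)=2880, h_pp(0)=-360, h_pp(1)=320, h_pp(3)=-1440; h_qq(-4)=-144, h_qq(-2)=96, h_qq(2)=-288.
Local maxima occur where both diagonal entries negative: (0, -4), (0, 2), (3, -4), (3, 2). Count: 4.

4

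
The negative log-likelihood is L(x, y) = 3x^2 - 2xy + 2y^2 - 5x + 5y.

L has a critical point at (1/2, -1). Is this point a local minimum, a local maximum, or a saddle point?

The Hessian of L is constant: H = [[6, -2], [-2, 4]].
det(H) = 6·4 − (-2)² = 20.
det(H) > 0 and tr(H) = 10 > 0, so H is positive definite and the point is a local minimum.

local minimum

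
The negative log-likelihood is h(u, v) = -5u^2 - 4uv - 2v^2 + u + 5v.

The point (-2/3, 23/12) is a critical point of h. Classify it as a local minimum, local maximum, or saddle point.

local maximum

The Hessian of h is constant: H = [[-10, -4], [-4, -4]].
det(H) = (-10)·(-4) − (-4)² = 24.
det(H) > 0 and tr(H) = -14 < 0, so H is negative definite and the point is a local maximum.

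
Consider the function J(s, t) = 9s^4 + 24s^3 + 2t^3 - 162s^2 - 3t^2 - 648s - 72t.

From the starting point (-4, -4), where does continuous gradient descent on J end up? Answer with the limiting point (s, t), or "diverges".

J is separable, so gradient descent decouples: s follows -∂J/∂s, t follows -∂J/∂t.
∂J/∂s = 36(s - 3)(s + 2)(s + 3); at s=-4 this is -504, so s increases.
∂J/∂t = 6(t - 4)(t + 3); at t=-4 this is 48, so t decreases.
The t-coordinate has no critical point in that direction and runs off to infinity.

diverges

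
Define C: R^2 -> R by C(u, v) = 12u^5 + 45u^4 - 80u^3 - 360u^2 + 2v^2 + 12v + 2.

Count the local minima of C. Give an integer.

2

C separates as a function of u plus a function of v, so ∇C=0 decouples.
∂C/∂u = 60u(u - 2)(u + 2)(u + 3) = 0 at u ∈ {-3, -2, 0, 2}; ∂C/∂v = 4(v + 3) = 0 at v ∈ {-3}.
The Hessian is diagonal: diag(C_uu, C_vv). Second derivatives: C_uu(-3)=-900, C_uu(-2)=480, C_uu(0)=-720, C_uu(2)=2400; C_vv(-3)=4.
Local minima occur where both diagonal entries positive: (-2, -3), (2, -3). Count: 2.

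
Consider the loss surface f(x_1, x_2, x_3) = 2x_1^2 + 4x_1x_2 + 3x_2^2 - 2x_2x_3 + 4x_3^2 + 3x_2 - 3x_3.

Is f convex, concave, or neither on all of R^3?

f is quadratic, so its Hessian is the constant matrix H = [[4, 4, 0], [4, 6, -2], [0, -2, 8]].
Leading principal minors: 4, 8, 48.
All positive ⇒ H ≻ 0 ⇒ convex.

convex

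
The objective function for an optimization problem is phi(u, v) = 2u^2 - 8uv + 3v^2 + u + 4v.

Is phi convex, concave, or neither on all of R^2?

phi is quadratic, so its Hessian is the constant matrix H = [[4, -8], [-8, 6]].
det(H) = -40, tr(H) = 10.
det(H) < 0, so H is indefinite: neither convex nor concave.

neither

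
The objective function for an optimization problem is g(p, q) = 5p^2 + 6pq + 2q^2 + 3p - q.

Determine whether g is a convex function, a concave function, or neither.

convex

g is quadratic, so its Hessian is the constant matrix H = [[10, 6], [6, 4]].
det(H) = 4, tr(H) = 14.
det(H) > 0 and tr(H) > 0, so H is positive definite everywhere: convex.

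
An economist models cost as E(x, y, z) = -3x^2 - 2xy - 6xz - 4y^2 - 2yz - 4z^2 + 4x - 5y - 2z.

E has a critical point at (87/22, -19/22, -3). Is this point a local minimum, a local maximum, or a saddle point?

local maximum

The Hessian is constant: H = [[-6, -2, -6], [-2, -8, -2], [-6, -2, -8]].
Leading principal minors: Δ₁ = -6, Δ₂ = 44, Δ₃ = -88.
The minors alternate sign starting negative (−, +, −), so H is negative definite: a local maximum.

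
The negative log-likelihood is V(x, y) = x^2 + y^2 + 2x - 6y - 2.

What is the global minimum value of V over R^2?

V(x,y) separates as P(x) + Q(y) − 2, so its minimum is min P + min Q − 2.
P'(x) = 2x + 2 vanishes at x ∈ {-1}; Q'(y) = 2y - 6 vanishes at y ∈ {3}.
Local minima of P (where P''>0): P(-1)=-1. Local minima of Q: Q(3)=-9.
So the global minimum of V is P(-1) + Q(3) − 2 = -1 − 9 − 2 = -12, attained at (-1, 3).

-12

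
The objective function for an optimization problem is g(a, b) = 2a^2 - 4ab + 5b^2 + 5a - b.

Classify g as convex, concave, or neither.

g is quadratic, so its Hessian is the constant matrix H = [[4, -4], [-4, 10]].
det(H) = 24, tr(H) = 14.
det(H) > 0 and tr(H) > 0, so H is positive definite everywhere: convex.

convex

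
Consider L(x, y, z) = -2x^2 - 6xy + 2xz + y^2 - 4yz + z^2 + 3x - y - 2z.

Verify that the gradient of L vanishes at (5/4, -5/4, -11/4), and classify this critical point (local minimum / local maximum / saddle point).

saddle point

∇L = (-4x - 6y + 2z + 3, -6x + 2y - 4z - 1, 2x - 4y + 2z - 2); substituting (5/4, -5/4, -11/4) gives ∇L = (0, 0, 0), so (5/4, -5/4, -11/4) is indeed a critical point.
The Hessian is constant: H = [[-4, -6, 2], [-6, 2, -4], [2, -4, 2]].
Leading principal minors: Δ₁ = -4, Δ₂ = -44, Δ₃ = 64.
The minors fit neither the all-positive nor the alternating-sign pattern, so H is indefinite: a saddle point.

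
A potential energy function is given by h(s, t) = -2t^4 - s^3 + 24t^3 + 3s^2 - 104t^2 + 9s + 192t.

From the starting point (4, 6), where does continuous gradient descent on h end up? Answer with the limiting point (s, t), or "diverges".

diverges

h is separable, so gradient descent decouples: s follows -∂h/∂s, t follows -∂h/∂t.
∂h/∂s = -3(s - 3)(s + 1); at s=4 this is -15, so s increases.
∂h/∂t = -8(t - 4)(t - 3)(t - 2); at t=6 this is -192, so t increases.
The s-coordinate has no critical point in that direction and runs off to infinity.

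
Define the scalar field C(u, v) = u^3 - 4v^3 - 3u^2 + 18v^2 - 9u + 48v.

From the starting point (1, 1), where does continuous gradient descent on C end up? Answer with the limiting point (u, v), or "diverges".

(3, -1)

C is separable, so gradient descent decouples: u follows -∂C/∂u, v follows -∂C/∂v.
∂C/∂u = 3(u - 3)(u + 1); at u=1 this is -12, so u increases.
∂C/∂v = -12(v - 4)(v + 1); at v=1 this is 72, so v decreases.
u converges to its nearest critical value 3 (a local min of the u-part); v converges to -1. The iterate converges to (3, -1).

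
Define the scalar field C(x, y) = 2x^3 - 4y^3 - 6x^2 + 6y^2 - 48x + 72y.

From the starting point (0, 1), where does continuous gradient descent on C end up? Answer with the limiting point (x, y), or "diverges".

(4, -2)

C is separable, so gradient descent decouples: x follows -∂C/∂x, y follows -∂C/∂y.
∂C/∂x = 6(x - 4)(x + 2); at x=0 this is -48, so x increases.
∂C/∂y = -12(y - 3)(y + 2); at y=1 this is 72, so y decreases.
x converges to its nearest critical value 4 (a local min of the x-part); y converges to -2. The iterate converges to (4, -2).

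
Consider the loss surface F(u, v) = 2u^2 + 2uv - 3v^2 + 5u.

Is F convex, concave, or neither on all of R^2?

F is quadratic, so its Hessian is the constant matrix H = [[4, 2], [2, -6]].
det(H) = -28, tr(H) = -2.
det(H) < 0, so H is indefinite: neither convex nor concave.

neither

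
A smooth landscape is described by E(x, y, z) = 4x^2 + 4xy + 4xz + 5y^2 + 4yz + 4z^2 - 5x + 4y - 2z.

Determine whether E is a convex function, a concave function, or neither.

convex

E is quadratic, so its Hessian is the constant matrix H = [[8, 4, 4], [4, 10, 4], [4, 4, 8]].
Leading principal minors: 8, 64, 352.
All positive ⇒ H ≻ 0 ⇒ convex.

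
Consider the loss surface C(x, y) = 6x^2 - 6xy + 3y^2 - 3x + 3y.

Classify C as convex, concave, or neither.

C is quadratic, so its Hessian is the constant matrix H = [[12, -6], [-6, 6]].
det(H) = 36, tr(H) = 18.
det(H) > 0 and tr(H) > 0, so H is positive definite everywhere: convex.

convex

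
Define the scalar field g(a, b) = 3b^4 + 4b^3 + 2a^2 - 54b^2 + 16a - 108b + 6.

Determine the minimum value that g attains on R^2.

-485

g(a,b) separates as P(a) + Q(b) + 6, so its minimum is min P + min Q + 6.
P'(a) = 4a + 16 vanishes at a ∈ {-4}; Q'(b) = 12(b - 3)(b + 1)(b + 3) vanishes at b ∈ {-3, -1, 3}.
Local minima of P (where P''>0): P(-4)=-32. Local minima of Q: Q(-3)=-27, Q(3)=-459.
So the global minimum of g is P(-4) + Q(3) + 6 = -32 − 459 + 6 = -485, attained at (-4, 3).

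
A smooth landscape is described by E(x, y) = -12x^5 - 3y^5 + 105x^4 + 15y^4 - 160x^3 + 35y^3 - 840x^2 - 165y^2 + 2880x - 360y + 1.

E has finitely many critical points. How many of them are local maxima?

E separates as a function of x plus a function of y, so ∇E=0 decouples.
∂E/∂x = -60(x - 4)(x - 3)(x - 2)(x + 2) = 0 at x ∈ {-2, 2, 3, 4}; ∂E/∂y = -15(y - 4)(y - 3)(y + 1)(y + 2) = 0 at y ∈ {-2, -1, 3, 4}.
The Hessian is diagonal: diag(E_xx, E_yy). Second derivatives: E_xx(-2)=7200, E_xx(2)=-480, E_xx(3)=300, E_xx(4)=-720; E_yy(-2)=450, E_yy(-1)=-300, E_yy(3)=300, E_yy(4)=-450.
Local maxima occur where both diagonal entries negative: (2, -1), (2, 4), (4, -1), (4, 4). Count: 4.

4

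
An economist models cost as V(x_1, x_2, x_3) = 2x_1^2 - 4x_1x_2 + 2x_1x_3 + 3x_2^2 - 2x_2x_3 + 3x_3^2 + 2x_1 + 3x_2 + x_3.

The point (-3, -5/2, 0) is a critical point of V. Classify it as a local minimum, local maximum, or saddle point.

The Hessian is constant: H = [[4, -4, 2], [-4, 6, -2], [2, -2, 6]].
Leading principal minors: Δ₁ = 4, Δ₂ = 8, Δ₃ = 40.
All leading minors are positive, so H is positive definite: a local minimum.

local minimum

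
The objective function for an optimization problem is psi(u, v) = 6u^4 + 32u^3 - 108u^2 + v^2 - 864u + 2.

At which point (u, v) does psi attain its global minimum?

psi(u,v) separates as P(u) + Q(v) + 2, so its minimum is min P + min Q + 2.
P'(u) = 24(u - 3)(u + 3)(u + 4) vanishes at u ∈ {-4, -3, 3}; Q'(v) = 2v vanishes at v ∈ {0}.
Local minima of P (where P''>0): P(-4)=1216, P(3)=-2214. Local minima of Q: Q(0)=0.
So the global minimum of psi is P(3) + Q(0) + 2 = -2214 + 0 + 2 = -2212, attained at (3, 0).

(3, 0)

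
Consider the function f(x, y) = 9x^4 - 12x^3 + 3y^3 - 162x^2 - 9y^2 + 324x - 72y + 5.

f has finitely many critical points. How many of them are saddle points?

f separates as a function of x plus a function of y, so ∇f=0 decouples.
∂f/∂x = 36(x - 3)(x - 1)(x + 3) = 0 at x ∈ {-3, 1, 3}; ∂f/∂y = 9(y - 4)(y + 2) = 0 at y ∈ {-2, 4}.
The Hessian is diagonal: diag(f_xx, f_yy). Second derivatives: f_xx(-3)=864, f_xx(1)=-288, f_xx(3)=432; f_yy(-2)=-54, f_yy(4)=54.
Saddle points occur where the two diagonal entries have opposite signs: (-3, -2), (1, 4), (3, -2). Count: 3.

3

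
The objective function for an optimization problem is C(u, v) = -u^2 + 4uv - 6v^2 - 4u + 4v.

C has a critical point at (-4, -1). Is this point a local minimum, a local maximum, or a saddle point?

local maximum

The Hessian of C is constant: H = [[-2, 4], [4, -12]].
det(H) = (-2)·(-12) − 4² = 8.
det(H) > 0 and tr(H) = -14 < 0, so H is negative definite and the point is a local maximum.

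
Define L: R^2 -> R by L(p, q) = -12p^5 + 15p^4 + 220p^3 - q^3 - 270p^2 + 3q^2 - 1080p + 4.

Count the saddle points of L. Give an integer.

4

L separates as a function of p plus a function of q, so ∇L=0 decouples.
∂L/∂p = -60(p - 3)(p - 2)(p + 1)(p + 3) = 0 at p ∈ {-3, -1, 2, 3}; ∂L/∂q = -3q(q - 2) = 0 at q ∈ {0, 2}.
The Hessian is diagonal: diag(L_pp, L_qq). Second derivatives: L_pp(-3)=3600, L_pp(-1)=-1440, L_pp(2)=900, L_pp(3)=-1440; L_qq(0)=6, L_qq(2)=-6.
Saddle points occur where the two diagonal entries have opposite signs: (-3, 2), (-1, 0), (2, 2), (3, 0). Count: 4.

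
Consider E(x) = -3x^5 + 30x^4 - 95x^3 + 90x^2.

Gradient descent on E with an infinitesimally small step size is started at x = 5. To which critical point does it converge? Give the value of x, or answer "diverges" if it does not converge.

E'(x) = -15x(x - 4)(x - 3)(x - 1), so E'(5) = -600.
Gradient descent moves in the -E' direction, i.e. x is increasing.
There is no critical point above x=5, and E' keeps the same sign, so the iterate runs off to +∞.

diverges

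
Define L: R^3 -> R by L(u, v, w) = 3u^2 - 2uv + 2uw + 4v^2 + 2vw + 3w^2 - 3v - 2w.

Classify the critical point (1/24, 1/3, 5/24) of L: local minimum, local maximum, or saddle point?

The Hessian is constant: H = [[6, -2, 2], [-2, 8, 2], [2, 2, 6]].
Leading principal minors: Δ₁ = 6, Δ₂ = 44, Δ₃ = 192.
All leading minors are positive, so H is positive definite: a local minimum.

local minimum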